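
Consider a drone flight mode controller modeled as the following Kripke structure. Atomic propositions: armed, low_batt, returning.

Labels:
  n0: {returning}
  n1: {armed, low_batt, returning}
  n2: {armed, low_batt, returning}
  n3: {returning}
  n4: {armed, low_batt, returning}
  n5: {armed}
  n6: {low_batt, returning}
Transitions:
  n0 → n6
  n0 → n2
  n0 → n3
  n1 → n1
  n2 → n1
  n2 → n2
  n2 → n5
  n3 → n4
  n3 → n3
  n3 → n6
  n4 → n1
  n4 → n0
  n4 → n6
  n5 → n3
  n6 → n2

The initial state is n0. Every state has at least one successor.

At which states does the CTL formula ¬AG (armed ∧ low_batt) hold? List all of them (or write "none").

States satisfying armed ∧ low_batt: {n1, n2, n4}.
States satisfying AG (armed ∧ low_batt): {n1}.
States satisfying ¬AG (armed ∧ low_batt): {n0, n2, n3, n4, n5, n6}.

{n0, n2, n3, n4, n5, n6}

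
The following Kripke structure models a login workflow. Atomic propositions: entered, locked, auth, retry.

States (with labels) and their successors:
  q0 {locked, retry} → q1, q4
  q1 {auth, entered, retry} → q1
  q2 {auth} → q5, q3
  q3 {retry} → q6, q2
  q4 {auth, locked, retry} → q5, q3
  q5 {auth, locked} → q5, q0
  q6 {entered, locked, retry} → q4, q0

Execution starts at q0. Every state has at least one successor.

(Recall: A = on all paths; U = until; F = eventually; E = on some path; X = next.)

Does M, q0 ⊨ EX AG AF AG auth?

States satisfying AG AF AG auth: {q1}.
States satisfying EX AG AF AG auth: {q0, q1}.
q0 ∈ Sat(EX AG AF AG auth).

Satisfied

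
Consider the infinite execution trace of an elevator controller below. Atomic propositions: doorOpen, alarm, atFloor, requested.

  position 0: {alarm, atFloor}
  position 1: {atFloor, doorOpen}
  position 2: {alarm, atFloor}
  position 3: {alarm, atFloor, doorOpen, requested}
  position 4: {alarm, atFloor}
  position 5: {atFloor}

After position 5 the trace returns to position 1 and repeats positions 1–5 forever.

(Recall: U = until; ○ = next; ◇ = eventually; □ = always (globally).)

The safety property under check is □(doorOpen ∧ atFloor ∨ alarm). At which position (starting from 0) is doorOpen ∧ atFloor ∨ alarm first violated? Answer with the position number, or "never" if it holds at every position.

5

Check doorOpen ∧ atFloor ∨ alarm at each position in order: 0 ✓, 1 ✓, 2 ✓, 3 ✓, 4 ✓.
At position 5 the labels are {atFloor}, so doorOpen ∧ atFloor ∨ alarm is false there. This is the first violation.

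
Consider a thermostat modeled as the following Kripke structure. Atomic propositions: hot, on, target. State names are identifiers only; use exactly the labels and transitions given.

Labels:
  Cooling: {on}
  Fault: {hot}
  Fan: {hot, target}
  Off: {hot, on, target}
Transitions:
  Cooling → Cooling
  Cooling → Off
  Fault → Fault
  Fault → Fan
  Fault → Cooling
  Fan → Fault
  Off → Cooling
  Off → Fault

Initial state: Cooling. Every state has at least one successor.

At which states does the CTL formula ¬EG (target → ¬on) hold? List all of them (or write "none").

States satisfying target → ¬on: {Cooling, Fault, Fan}.
States satisfying EG (target → ¬on): {Cooling, Fault, Fan}.
States satisfying ¬EG (target → ¬on): {Off}.

{Off}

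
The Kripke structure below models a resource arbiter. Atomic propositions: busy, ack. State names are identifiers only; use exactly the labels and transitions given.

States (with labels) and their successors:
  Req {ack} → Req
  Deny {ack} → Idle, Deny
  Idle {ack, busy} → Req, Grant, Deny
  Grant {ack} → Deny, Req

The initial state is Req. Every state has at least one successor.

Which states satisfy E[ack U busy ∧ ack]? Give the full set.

States satisfying ack: {Req, Deny, Idle, Grant}.
States satisfying busy ∧ ack: {Idle}.
States satisfying E[ack U busy ∧ ack]: {Deny, Idle, Grant}.

{Deny, Idle, Grant}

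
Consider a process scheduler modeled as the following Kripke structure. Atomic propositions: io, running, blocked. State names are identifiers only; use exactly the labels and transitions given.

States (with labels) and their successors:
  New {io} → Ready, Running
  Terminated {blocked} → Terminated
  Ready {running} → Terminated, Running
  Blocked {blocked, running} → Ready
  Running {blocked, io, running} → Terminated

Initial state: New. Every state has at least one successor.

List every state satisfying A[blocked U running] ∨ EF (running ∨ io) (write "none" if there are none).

States satisfying blocked: {Terminated, Blocked, Running}.
States satisfying running: {Ready, Blocked, Running}.
States satisfying A[blocked U running]: {Ready, Blocked, Running}.
States satisfying running ∨ io: {New, Ready, Blocked, Running}.
States satisfying EF (running ∨ io): {New, Ready, Blocked, Running}.
States satisfying A[blocked U running] ∨ EF (running ∨ io): {New, Ready, Blocked, Running}.

{New, Ready, Blocked, Running}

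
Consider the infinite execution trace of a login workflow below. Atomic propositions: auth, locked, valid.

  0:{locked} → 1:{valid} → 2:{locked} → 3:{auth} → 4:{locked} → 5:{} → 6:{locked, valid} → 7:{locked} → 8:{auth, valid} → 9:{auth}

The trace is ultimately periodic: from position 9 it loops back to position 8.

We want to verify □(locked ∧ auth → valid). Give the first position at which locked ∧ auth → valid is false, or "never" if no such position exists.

never

locked ∧ auth → valid holds at every position 0..9, and those are all the positions the trace ever visits, so the invariant □(locked ∧ auth → valid) is never violated.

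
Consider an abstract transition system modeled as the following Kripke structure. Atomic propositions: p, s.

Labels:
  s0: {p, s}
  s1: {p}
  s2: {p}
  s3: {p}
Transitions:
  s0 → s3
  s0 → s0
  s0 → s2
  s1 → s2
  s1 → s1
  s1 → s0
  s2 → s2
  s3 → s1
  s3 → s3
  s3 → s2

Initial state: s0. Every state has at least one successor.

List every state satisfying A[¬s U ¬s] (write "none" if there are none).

{s1, s2, s3}

States satisfying ¬s: {s1, s2, s3}.
States satisfying A[¬s U ¬s]: {s1, s2, s3}.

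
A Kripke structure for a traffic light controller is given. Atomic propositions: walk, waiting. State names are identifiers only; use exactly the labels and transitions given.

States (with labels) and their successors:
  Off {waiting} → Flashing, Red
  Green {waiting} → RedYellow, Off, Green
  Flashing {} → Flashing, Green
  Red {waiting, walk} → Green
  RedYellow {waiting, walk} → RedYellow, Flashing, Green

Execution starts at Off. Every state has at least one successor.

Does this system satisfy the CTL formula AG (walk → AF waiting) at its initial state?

States satisfying walk → AF waiting: {Off, Green, Flashing, Red, RedYellow}.
States satisfying AG (walk → AF waiting): {Off, Green, Flashing, Red, RedYellow}.
Every state reachable from Off satisfies walk → AF waiting.
Off ∈ Sat(AG (walk → AF waiting)).

Holds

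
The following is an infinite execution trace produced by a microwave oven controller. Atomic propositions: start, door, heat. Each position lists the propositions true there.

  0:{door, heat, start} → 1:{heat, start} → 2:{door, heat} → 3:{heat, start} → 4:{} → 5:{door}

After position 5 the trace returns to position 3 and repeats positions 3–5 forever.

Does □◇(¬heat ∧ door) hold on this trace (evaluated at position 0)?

Yes

◇(¬heat ∧ door) holds at every position 0..5, and those are all positions ever visited, so □◇(¬heat ∧ door) holds.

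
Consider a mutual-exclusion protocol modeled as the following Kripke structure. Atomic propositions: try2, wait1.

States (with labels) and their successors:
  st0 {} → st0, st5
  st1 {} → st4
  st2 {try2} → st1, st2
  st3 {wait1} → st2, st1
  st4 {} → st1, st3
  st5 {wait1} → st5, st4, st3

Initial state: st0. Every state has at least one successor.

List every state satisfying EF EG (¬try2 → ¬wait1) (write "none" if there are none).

States satisfying EG (¬try2 → ¬wait1): {st0, st1, st2, st4}.
States satisfying EF EG (¬try2 → ¬wait1): {st0, st1, st2, st3, st4, st5}.

{st0, st1, st2, st3, st4, st5}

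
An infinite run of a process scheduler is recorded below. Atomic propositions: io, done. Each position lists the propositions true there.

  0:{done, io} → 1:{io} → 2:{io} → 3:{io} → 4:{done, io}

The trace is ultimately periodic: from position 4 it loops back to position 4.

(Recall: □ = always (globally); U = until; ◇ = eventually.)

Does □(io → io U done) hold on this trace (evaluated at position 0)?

Yes

io → io U done holds at every position 0..4, and those are all positions ever visited, so □(io → io U done) holds.
Positions where io holds: 0, 1, 2, 3, 4.
Check io U done at each: 0→ok, 1→ok, 2→ok, 3→ok, 4→ok.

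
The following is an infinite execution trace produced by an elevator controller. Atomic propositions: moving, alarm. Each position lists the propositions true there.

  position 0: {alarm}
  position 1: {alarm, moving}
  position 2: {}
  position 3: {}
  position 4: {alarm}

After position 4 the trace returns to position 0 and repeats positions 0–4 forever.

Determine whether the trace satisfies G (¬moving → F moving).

Holds

¬moving → F moving holds at every position 0..4, and those are all positions ever visited, so G (¬moving → F moving) holds.
Positions where ¬moving holds: 0, 2, 3, 4.
Check F moving at each: 0→ok, 2→ok, 3→ok, 4→ok.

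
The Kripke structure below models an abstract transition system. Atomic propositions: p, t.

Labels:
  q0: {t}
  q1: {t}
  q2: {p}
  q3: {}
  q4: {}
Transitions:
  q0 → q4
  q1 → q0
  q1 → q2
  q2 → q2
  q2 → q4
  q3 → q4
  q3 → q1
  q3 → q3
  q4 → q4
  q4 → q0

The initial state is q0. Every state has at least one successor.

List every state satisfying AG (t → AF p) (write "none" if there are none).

none

States satisfying t → AF p: {q2, q3, q4}.
States satisfying AG (t → AF p): ∅.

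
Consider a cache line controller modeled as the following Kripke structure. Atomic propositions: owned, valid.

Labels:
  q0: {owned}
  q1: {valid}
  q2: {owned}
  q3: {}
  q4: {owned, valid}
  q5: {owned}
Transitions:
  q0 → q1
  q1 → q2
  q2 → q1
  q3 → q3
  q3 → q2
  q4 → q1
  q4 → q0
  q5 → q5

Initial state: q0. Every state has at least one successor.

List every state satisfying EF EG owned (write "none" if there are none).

{q5}

States satisfying EG owned: {q5}.
States satisfying EF EG owned: {q5}.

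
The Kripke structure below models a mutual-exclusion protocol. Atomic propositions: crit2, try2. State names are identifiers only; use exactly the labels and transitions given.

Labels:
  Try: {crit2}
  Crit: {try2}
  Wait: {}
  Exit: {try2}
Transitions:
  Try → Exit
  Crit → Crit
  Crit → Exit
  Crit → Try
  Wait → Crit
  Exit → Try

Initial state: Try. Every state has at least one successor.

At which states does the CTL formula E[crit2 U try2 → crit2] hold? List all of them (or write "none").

{Try, Wait}

States satisfying crit2: {Try}.
States satisfying try2 → crit2: {Try, Wait}.
States satisfying E[crit2 U try2 → crit2]: {Try, Wait}.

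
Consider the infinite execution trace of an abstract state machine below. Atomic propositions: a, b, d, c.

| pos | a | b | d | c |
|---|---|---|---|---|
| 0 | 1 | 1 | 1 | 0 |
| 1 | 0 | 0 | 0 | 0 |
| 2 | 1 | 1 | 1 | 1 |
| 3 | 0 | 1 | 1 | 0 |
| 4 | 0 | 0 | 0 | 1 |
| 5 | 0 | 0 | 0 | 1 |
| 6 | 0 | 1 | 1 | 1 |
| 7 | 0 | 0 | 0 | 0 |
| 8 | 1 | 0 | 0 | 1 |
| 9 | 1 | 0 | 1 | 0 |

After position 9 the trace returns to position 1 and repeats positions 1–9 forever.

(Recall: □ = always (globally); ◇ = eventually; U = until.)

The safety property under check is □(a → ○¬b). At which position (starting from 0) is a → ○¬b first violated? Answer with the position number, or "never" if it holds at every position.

Check a → ○¬b at each position in order: 0 ✓, 1 ✓.
At position 2 the labels are {a, b, c, d} and the next position 3 has {b, d}, so a → ○¬b is false there. This is the first violation.

2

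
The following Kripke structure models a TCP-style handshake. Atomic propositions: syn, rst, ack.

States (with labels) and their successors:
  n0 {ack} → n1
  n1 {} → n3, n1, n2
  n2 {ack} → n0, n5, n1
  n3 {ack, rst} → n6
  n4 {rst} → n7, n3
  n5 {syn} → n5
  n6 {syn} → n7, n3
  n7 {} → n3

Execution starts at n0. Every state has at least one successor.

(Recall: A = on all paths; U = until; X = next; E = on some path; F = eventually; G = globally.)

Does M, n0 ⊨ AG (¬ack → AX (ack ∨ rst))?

States satisfying ¬ack → AX (ack ∨ rst): {n0, n2, n3, n7}.
States satisfying AG (¬ack → AX (ack ∨ rst)): ∅.
n1 is reachable from n0 and violates ¬ack → AX (ack ∨ rst), so AG fails at n0.
n0 ∉ Sat(AG (¬ack → AX (ack ∨ rst))).

Does not hold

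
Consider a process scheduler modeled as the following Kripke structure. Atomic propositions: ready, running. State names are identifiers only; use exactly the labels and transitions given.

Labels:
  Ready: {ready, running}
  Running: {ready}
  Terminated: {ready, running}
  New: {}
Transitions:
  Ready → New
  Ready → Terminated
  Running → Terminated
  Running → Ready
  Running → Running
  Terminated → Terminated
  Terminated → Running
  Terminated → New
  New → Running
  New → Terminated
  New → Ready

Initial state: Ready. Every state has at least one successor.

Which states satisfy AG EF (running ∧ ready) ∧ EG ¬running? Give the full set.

{Running, New}

States satisfying EF (running ∧ ready): {Ready, Running, Terminated, New}.
States satisfying AG EF (running ∧ ready): {Ready, Running, Terminated, New}.
States satisfying ¬running: {Running, New}.
States satisfying EG ¬running: {Running, New}.
States satisfying AG EF (running ∧ ready) ∧ EG ¬running: {Running, New}.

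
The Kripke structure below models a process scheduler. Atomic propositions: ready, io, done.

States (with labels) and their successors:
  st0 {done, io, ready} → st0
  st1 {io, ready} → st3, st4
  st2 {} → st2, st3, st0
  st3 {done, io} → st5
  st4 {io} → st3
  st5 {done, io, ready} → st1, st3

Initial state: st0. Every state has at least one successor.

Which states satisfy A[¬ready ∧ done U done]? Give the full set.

States satisfying ¬ready ∧ done: {st3}.
States satisfying done: {st0, st3, st5}.
States satisfying A[¬ready ∧ done U done]: {st0, st3, st5}.

{st0, st3, st5}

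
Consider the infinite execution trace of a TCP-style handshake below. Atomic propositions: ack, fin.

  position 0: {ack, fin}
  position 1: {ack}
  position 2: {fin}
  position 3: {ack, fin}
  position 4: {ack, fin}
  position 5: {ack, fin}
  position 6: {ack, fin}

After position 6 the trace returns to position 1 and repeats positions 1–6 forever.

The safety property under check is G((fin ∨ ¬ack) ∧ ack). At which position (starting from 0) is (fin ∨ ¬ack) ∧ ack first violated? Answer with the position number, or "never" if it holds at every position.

Check (fin ∨ ¬ack) ∧ ack at each position in order: 0 ✓.
At position 1 the labels are {ack}, so (fin ∨ ¬ack) ∧ ack is false there. This is the first violation.

1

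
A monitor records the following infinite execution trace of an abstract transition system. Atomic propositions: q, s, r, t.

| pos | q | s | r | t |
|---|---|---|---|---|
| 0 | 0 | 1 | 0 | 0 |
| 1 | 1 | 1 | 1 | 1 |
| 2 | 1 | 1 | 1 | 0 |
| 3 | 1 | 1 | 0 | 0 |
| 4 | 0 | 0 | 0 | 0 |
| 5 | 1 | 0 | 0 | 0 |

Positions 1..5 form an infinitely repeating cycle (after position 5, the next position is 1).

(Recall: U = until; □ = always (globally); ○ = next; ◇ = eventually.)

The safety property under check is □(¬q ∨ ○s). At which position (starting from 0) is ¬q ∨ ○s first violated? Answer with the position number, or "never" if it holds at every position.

Check ¬q ∨ ○s at each position in order: 0 ✓, 1 ✓, 2 ✓.
At position 3 the labels are {q, s} and the next position 4 has {}, so ¬q ∨ ○s is false there. This is the first violation.

3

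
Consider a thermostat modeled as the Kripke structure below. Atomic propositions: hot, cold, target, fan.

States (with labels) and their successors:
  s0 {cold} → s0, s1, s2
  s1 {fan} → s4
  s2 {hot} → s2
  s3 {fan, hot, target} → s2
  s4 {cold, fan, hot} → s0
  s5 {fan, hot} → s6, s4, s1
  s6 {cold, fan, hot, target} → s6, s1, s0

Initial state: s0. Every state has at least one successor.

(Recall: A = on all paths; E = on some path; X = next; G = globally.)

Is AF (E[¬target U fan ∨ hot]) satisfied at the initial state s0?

Yes

States satisfying E[¬target U fan ∨ hot]: {s0, s1, s2, s3, s4, s5, s6}.
States satisfying AF (E[¬target U fan ∨ hot]): {s0, s1, s2, s3, s4, s5, s6}.
s0 ∈ Sat(AF (E[¬target U fan ∨ hot])).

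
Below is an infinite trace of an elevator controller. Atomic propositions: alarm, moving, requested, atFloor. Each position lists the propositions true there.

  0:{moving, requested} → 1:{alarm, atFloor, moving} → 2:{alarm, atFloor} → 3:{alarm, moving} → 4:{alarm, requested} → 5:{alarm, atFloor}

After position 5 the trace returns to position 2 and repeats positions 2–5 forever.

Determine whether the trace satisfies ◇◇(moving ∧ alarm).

Satisfied

◇(moving ∧ alarm) holds at position 0, which is reachable from 0, so ◇◇(moving ∧ alarm) holds.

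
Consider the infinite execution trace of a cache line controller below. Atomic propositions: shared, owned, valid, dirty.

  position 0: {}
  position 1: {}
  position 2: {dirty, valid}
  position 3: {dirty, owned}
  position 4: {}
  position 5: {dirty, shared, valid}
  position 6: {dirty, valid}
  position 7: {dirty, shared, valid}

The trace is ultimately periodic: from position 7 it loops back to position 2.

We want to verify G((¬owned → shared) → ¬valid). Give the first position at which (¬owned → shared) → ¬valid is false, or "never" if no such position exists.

Check (¬owned → shared) → ¬valid at each position in order: 0 ✓, 1 ✓, 2 ✓, 3 ✓, 4 ✓.
At position 5 the labels are {dirty, shared, valid}, so (¬owned → shared) → ¬valid is false there. This is the first violation.

5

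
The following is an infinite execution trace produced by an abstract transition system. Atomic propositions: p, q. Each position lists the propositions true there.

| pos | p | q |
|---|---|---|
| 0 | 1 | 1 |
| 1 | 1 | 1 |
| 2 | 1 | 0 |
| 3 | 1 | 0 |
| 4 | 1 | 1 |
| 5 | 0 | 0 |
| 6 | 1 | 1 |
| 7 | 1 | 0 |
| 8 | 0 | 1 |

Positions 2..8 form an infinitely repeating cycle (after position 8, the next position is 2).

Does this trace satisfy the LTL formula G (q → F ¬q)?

Yes

q → F ¬q holds at every position 0..8, and those are all positions ever visited, so G (q → F ¬q) holds.
Positions where q holds: 0, 1, 4, 6, 8.
Check F ¬q at each: 0→ok, 1→ok, 4→ok, 6→ok, 8→ok.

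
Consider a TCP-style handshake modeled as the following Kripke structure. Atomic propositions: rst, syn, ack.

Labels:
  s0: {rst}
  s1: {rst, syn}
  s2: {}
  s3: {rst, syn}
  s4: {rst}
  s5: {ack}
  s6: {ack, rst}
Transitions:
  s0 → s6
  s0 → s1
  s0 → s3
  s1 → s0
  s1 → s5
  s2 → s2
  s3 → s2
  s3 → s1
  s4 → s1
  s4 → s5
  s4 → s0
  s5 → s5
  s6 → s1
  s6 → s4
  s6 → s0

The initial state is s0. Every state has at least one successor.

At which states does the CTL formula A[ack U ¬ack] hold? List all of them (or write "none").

{s0, s1, s2, s3, s4, s6}

States satisfying ack: {s5, s6}.
States satisfying ¬ack: {s0, s1, s2, s3, s4}.
States satisfying A[ack U ¬ack]: {s0, s1, s2, s3, s4, s6}.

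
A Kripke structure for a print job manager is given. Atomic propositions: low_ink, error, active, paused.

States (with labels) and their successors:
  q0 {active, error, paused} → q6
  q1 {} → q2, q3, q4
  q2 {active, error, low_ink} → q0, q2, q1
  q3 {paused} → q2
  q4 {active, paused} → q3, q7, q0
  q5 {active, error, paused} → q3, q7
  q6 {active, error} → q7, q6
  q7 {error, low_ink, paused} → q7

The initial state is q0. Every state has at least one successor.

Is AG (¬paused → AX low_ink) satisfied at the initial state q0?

States satisfying ¬paused → AX low_ink: {q0, q3, q4, q5, q7}.
States satisfying AG (¬paused → AX low_ink): {q7}.
q6 is reachable from q0 and violates ¬paused → AX low_ink, so AG fails at q0.
q0 ∉ Sat(AG (¬paused → AX low_ink)).

Violated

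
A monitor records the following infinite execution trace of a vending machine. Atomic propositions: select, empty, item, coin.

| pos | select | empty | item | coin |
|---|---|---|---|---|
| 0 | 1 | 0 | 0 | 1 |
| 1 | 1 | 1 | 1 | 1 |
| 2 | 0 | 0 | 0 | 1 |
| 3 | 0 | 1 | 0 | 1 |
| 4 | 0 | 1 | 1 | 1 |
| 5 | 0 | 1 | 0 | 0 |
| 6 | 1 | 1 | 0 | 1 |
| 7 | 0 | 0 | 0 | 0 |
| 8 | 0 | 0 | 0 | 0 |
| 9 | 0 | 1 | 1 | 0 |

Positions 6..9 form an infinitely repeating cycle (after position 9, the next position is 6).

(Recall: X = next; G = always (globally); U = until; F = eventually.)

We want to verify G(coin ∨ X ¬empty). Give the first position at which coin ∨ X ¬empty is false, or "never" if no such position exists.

5

Check coin ∨ X ¬empty at each position in order: 0 ✓, 1 ✓, 2 ✓, 3 ✓, 4 ✓.
At position 5 the labels are {empty} and the next position 6 has {coin, empty, select}, so coin ∨ X ¬empty is false there. This is the first violation.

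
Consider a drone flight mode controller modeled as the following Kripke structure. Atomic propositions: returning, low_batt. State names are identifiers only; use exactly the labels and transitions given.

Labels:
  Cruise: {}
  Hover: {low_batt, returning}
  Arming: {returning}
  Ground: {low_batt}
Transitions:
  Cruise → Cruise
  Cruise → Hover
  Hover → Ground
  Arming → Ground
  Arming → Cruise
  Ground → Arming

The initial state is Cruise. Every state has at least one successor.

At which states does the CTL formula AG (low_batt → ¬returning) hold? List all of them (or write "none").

States satisfying low_batt → ¬returning: {Cruise, Arming, Ground}.
States satisfying AG (low_batt → ¬returning): ∅.

none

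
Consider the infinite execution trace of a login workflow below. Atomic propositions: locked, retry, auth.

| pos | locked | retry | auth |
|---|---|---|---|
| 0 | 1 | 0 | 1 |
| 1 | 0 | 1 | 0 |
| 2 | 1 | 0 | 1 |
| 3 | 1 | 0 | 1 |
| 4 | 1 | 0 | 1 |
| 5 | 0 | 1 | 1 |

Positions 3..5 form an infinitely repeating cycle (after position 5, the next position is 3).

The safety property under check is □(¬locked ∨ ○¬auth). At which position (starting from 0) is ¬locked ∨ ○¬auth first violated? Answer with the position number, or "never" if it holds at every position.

Check ¬locked ∨ ○¬auth at each position in order: 0 ✓, 1 ✓.
At position 2 the labels are {auth, locked} and the next position 3 has {auth, locked}, so ¬locked ∨ ○¬auth is false there. This is the first violation.

2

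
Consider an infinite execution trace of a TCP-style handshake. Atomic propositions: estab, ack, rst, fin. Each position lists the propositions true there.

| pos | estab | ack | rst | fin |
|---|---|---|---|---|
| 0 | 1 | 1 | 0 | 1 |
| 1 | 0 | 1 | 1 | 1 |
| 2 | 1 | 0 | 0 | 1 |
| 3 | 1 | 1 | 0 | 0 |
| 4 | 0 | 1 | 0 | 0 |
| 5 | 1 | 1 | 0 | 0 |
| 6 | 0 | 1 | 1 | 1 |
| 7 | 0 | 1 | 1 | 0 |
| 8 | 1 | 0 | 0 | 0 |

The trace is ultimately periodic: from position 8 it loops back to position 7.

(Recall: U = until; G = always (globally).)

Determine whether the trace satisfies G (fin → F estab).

Satisfied

fin → F estab holds at every position 0..8, and those are all positions ever visited, so G (fin → F estab) holds.
Positions where fin holds: 0, 1, 2, 6.
Check F estab at each: 0→ok, 1→ok, 2→ok, 6→ok.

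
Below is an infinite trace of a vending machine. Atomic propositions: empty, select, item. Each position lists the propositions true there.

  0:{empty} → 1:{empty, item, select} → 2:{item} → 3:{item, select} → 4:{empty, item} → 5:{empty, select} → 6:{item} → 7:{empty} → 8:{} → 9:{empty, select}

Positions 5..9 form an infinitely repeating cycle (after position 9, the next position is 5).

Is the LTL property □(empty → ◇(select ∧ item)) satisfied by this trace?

empty → ◇(select ∧ item) must hold at every position from 0 onward. It fails at position 4, so □(empty → ◇(select ∧ item)) is false.
Positions where empty holds: 0, 1, 4, 5, 7, 9.
Check ◇(select ∧ item) at each: 0→ok, 1→ok, 4→fails, 5→fails, 7→fails, 9→fails.

Violated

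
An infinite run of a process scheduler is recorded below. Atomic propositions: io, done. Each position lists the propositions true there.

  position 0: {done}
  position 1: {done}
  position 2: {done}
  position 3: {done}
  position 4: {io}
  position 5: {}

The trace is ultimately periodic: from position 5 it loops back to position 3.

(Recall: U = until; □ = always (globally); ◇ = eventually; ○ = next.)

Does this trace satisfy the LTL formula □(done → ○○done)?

Violated

done → ○○done must hold at every position from 0 onward. It fails at position 2, so □(done → ○○done) is false.
Positions where done holds: 0, 1, 2, 3.
Check ○○done at each: 0→ok, 1→ok, 2→fails, 3→fails.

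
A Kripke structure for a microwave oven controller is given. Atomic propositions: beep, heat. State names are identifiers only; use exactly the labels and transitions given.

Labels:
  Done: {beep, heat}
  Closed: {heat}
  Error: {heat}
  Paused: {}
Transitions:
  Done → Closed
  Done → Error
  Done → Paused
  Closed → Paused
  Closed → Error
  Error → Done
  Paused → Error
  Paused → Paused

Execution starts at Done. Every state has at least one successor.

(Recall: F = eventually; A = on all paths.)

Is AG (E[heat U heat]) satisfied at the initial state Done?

States satisfying E[heat U heat]: {Done, Closed, Error}.
States satisfying AG (E[heat U heat]): ∅.
Paused is reachable from Done and violates E[heat U heat], so AG fails at Done.
Done ∉ Sat(AG (E[heat U heat])).

No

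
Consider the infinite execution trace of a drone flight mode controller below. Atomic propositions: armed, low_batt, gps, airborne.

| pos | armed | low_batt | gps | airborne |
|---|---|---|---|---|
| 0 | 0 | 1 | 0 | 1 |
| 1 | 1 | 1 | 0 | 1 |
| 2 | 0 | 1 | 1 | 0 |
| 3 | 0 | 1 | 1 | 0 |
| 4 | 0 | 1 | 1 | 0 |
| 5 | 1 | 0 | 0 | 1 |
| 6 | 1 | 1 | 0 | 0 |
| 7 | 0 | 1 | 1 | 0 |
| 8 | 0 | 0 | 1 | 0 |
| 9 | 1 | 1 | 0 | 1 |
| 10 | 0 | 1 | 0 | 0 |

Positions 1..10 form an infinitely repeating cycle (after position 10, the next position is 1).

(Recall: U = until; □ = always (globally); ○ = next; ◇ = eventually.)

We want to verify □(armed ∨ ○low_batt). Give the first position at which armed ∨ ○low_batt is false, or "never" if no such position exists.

Check armed ∨ ○low_batt at each position in order: 0 ✓, 1 ✓, 2 ✓, 3 ✓.
At position 4 the labels are {gps, low_batt} and the next position 5 has {airborne, armed}, so armed ∨ ○low_batt is false there. This is the first violation.

4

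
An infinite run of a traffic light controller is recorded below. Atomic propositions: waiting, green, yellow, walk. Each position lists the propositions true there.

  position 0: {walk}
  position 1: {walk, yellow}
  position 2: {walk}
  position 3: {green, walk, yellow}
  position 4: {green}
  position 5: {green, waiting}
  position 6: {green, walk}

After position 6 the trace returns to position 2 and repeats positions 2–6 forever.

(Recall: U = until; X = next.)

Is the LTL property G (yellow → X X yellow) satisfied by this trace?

yellow → X X yellow must hold at every position from 0 onward. It fails at position 3, so G (yellow → X X yellow) is false.
Positions where yellow holds: 1, 3.
Check X X yellow at each: 1→ok, 3→fails.

Does not hold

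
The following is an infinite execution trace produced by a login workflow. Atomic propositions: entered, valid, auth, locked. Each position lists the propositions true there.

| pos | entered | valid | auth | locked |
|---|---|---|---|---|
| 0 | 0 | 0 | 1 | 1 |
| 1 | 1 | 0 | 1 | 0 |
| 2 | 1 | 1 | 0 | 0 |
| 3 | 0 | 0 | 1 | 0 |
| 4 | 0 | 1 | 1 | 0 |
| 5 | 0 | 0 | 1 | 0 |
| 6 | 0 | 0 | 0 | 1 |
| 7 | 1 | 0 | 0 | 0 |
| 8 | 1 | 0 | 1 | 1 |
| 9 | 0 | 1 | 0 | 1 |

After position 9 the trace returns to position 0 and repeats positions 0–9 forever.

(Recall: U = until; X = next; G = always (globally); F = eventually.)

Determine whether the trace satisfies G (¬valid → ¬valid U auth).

¬valid → ¬valid U auth holds at every position 0..9, and those are all positions ever visited, so G (¬valid → ¬valid U auth) holds.
Positions where ¬valid holds: 0, 1, 3, 5, 6, 7, 8.
Check ¬valid U auth at each: 0→ok, 1→ok, 3→ok, 5→ok, 6→ok, 7→ok, 8→ok.

Yes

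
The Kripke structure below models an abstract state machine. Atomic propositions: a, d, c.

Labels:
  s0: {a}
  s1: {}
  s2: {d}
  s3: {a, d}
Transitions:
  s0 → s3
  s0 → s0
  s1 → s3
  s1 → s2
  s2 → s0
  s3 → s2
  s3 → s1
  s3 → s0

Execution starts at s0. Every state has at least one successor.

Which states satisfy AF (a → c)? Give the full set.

{s1, s2}

States satisfying a → c: {s1, s2}.
States satisfying AF (a → c): {s1, s2}.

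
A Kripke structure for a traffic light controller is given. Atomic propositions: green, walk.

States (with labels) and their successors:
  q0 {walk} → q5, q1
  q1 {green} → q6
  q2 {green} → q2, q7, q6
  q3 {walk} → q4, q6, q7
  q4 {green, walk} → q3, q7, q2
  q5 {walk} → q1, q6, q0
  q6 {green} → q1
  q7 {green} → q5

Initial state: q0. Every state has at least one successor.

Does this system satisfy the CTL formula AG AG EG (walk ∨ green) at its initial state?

States satisfying AG EG (walk ∨ green): {q0, q1, q2, q3, q4, q5, q6, q7}.
States satisfying AG AG EG (walk ∨ green): {q0, q1, q2, q3, q4, q5, q6, q7}.
Every state reachable from q0 satisfies AG EG (walk ∨ green).
q0 ∈ Sat(AG AG EG (walk ∨ green)).

Yes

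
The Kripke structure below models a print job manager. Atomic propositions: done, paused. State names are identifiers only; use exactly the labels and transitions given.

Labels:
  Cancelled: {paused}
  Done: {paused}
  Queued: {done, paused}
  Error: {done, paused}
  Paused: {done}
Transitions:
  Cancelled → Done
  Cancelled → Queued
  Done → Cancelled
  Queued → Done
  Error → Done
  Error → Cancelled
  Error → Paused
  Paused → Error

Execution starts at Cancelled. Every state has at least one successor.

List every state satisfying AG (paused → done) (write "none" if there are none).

States satisfying paused → done: {Queued, Error, Paused}.
States satisfying AG (paused → done): ∅.

none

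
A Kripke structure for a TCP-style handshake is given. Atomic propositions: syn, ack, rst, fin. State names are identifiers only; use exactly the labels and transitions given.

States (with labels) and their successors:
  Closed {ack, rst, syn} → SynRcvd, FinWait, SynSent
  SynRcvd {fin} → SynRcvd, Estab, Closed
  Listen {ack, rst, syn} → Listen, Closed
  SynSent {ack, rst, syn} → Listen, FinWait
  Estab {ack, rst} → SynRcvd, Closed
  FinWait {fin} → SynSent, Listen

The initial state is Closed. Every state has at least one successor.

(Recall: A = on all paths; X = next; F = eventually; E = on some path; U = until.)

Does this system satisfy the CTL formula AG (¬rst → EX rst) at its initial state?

Yes

States satisfying ¬rst → EX rst: {Closed, SynRcvd, Listen, SynSent, Estab, FinWait}.
States satisfying AG (¬rst → EX rst): {Closed, SynRcvd, Listen, SynSent, Estab, FinWait}.
Every state reachable from Closed satisfies ¬rst → EX rst.
Closed ∈ Sat(AG (¬rst → EX rst)).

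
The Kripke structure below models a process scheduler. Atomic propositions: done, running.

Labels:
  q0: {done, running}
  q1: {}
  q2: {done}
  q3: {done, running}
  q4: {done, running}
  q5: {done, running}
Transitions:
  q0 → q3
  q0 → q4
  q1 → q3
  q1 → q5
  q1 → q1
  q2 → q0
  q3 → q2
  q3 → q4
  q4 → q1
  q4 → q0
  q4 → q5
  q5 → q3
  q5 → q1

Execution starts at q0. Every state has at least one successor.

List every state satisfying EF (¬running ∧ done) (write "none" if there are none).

{q0, q1, q2, q3, q4, q5}

States satisfying ¬running ∧ done: {q2}.
States satisfying EF (¬running ∧ done): {q0, q1, q2, q3, q4, q5}.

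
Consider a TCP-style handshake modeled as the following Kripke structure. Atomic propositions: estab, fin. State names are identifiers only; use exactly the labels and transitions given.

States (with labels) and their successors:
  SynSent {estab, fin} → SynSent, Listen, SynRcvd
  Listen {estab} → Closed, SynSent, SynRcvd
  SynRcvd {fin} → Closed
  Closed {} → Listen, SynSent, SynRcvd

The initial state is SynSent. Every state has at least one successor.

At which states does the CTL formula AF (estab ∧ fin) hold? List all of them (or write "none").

States satisfying estab ∧ fin: {SynSent}.
States satisfying AF (estab ∧ fin): {SynSent}.

{SynSent}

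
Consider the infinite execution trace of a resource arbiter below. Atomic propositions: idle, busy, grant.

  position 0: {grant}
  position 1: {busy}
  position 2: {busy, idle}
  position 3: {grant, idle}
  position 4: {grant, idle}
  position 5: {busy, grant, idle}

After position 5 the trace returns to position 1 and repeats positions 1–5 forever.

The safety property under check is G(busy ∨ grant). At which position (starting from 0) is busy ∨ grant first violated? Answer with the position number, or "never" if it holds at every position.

never

busy ∨ grant holds at every position 0..5, and those are all the positions the trace ever visits, so the invariant G(busy ∨ grant) is never violated.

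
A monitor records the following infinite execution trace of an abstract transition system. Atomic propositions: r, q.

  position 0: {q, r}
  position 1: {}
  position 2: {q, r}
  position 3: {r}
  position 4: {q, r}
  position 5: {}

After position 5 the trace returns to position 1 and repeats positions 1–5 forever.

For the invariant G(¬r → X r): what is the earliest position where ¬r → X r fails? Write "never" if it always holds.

Check ¬r → X r at each position in order: 0 ✓, 1 ✓, 2 ✓, 3 ✓, 4 ✓.
At position 5 the labels are {} and the next position 1 has {}, so ¬r → X r is false there. This is the first violation.

5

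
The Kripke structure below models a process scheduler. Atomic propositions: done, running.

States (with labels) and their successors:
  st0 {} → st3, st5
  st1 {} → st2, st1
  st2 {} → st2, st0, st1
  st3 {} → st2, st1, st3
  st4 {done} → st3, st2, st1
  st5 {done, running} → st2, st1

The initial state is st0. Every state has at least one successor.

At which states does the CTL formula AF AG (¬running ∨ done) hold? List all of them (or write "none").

States satisfying AG (¬running ∨ done): {st0, st1, st2, st3, st4, st5}.
States satisfying AF AG (¬running ∨ done): {st0, st1, st2, st3, st4, st5}.

{st0, st1, st2, st3, st4, st5}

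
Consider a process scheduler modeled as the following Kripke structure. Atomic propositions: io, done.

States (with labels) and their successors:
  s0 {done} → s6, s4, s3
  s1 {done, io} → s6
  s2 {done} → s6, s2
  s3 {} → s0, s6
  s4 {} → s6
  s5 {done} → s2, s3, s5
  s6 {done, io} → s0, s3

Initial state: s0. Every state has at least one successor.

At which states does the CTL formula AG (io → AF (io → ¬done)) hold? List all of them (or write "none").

{s0, s1, s2, s3, s4, s5, s6}

States satisfying io → AF (io → ¬done): {s0, s1, s2, s3, s4, s5, s6}.
States satisfying AG (io → AF (io → ¬done)): {s0, s1, s2, s3, s4, s5, s6}.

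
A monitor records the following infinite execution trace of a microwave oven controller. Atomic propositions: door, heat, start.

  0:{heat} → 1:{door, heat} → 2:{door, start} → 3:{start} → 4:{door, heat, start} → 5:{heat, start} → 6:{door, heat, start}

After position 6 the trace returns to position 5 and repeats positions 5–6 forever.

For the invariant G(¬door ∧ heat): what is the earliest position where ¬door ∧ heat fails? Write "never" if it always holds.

Check ¬door ∧ heat at each position in order: 0 ✓.
At position 1 the labels are {door, heat}, so ¬door ∧ heat is false there. This is the first violation.

1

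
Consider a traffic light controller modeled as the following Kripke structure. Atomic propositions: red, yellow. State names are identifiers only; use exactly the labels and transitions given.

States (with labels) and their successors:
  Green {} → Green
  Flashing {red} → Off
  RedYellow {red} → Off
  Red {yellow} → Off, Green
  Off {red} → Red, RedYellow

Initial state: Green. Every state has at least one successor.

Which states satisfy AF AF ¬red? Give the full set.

{Green, Red}

States satisfying AF ¬red: {Green, Red}.
States satisfying AF AF ¬red: {Green, Red}.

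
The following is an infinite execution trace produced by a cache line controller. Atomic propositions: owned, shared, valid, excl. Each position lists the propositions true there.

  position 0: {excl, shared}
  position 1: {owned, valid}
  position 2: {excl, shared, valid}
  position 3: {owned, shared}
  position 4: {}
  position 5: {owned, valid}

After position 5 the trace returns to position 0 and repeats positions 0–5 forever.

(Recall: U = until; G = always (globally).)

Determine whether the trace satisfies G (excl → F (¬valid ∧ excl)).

excl → F (¬valid ∧ excl) holds at every position 0..5, and those are all positions ever visited, so G (excl → F (¬valid ∧ excl)) holds.
Positions where excl holds: 0, 2.
Check F (¬valid ∧ excl) at each: 0→ok, 2→ok.

Satisfied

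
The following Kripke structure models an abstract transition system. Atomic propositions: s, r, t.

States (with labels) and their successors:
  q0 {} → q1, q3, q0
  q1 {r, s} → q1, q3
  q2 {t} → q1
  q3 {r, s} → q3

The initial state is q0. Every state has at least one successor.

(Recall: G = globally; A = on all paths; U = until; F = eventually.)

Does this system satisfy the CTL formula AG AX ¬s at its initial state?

Does not hold

States satisfying AX ¬s: ∅.
States satisfying AG AX ¬s: ∅.
q0 is reachable from q0 and violates AX ¬s, so AG fails at q0.
q0 ∉ Sat(AG AX ¬s).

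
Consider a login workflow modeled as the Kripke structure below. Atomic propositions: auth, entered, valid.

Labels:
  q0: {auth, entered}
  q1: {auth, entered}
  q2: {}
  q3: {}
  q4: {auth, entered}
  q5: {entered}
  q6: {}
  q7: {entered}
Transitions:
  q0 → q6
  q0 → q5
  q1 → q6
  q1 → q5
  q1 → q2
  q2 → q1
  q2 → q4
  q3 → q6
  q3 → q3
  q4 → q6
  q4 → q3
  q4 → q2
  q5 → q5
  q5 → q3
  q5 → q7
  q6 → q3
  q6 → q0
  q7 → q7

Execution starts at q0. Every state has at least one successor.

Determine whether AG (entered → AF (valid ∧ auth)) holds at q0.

Does not hold

States satisfying entered → AF (valid ∧ auth): {q2, q3, q6}.
States satisfying AG (entered → AF (valid ∧ auth)): ∅.
q0 is reachable from q0 and violates entered → AF (valid ∧ auth), so AG fails at q0.
q0 ∉ Sat(AG (entered → AF (valid ∧ auth))).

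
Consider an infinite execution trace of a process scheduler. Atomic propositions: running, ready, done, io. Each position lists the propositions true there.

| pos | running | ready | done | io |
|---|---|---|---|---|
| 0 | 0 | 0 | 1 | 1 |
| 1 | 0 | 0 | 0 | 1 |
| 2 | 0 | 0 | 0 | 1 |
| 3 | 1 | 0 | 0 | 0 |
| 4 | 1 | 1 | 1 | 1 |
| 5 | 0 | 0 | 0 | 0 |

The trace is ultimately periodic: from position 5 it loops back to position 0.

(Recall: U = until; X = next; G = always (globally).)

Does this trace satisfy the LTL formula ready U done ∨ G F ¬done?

Yes

Walking from position 0: done first holds at position 0, and ready holds at every earlier position along the way, so ready U done holds.
F ¬done holds at every position 0..5, and those are all positions ever visited, so G F ¬done holds.
At position 0: ready U done is true; G F ¬done is true; so ready U done ∨ G F ¬done is true.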